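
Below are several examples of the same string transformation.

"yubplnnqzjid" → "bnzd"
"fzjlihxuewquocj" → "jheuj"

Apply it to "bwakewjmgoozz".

In each case the input is transformed by: keep one character in every 3, starting at position 3 (positions 3rd, 6th, 9th, ...).
Doing the same to "bwakewjmgoozz": "awgz".

awgz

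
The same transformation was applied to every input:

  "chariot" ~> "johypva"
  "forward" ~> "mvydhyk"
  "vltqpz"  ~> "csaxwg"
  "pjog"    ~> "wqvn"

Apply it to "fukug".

Looking at the pairs, the operation is to shift every letter 7 places forward in the alphabet (wrapping around).
Applying that to "fukug" gives "mbrbn".

mbrbn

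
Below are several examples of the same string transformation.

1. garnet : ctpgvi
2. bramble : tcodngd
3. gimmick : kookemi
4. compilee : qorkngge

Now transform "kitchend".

The pattern: move the first character to the end, then shift every letter 2 places forward in the alphabet (wrapping around).
"kitchend" → "itchendk" → "kvejgpfm".

kvejgpfm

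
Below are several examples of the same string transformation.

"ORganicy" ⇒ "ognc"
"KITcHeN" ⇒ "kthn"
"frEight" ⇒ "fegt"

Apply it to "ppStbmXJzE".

psbxz

The rule is to keep every other character starting from the first (positions 1st, 3rd, 5th, ...), then convert every letter to lowercase.
On "ppStbmXJzE": the first step gives "pSbXz", and the second then gives "psbxz".
(Check on "ORganicy": → "Ognc" → "ognc" ✓)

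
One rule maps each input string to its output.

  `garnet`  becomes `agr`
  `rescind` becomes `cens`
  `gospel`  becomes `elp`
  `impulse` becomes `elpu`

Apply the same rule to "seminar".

ains

What's happening: sort the characters into alphabetical order, then keep every other character starting from the first (positions 1st, 3rd, 5th, ...).
For "seminar", step one produces "aeimnrs"; step two turns that into "ains".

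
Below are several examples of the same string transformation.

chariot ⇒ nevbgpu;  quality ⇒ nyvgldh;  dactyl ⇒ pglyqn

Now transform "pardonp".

eqbaccn

The pattern: move the first 2 characters to the end (rotate left by 2), then shift every letter 13 places forward in the alphabet (wrapping around) — i.e. ROT13.
"pardonp" → "rdonppa" → "eqbaccn".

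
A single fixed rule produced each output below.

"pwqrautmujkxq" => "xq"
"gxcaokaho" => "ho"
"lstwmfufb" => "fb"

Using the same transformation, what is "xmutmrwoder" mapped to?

er

The transformation: keep only the last 2 characters.
So "xmutmrwoder" becomes "er".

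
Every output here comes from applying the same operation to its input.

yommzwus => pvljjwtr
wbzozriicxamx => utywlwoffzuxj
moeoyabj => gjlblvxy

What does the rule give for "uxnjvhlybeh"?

The pattern: shift every letter 3 places backward in the alphabet (wrapping around), then move the last character to the front.
Doing the same to "uxnjvhlybeh": "erukgseivyb".

erukgseivyb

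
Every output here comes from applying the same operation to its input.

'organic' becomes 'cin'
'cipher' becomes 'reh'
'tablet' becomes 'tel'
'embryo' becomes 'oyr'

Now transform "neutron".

What's happening: reverse the string, then keep only the first 3 characters.
For "neutron" the result is "nor".

nor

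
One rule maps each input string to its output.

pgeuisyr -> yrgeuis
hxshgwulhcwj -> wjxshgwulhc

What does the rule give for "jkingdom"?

omkingd

The rule is to delete the first character, then move the last 2 characters to the front (rotate right by 2).
Applying both steps to "jkingdom": "kingdom", then "omkingd".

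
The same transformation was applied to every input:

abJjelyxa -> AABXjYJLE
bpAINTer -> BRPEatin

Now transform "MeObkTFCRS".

msErocBfKt

Rule — flip the case of every letter, then take characters alternately from the front and the back (1st, last, 2nd, 2nd-last, ...).
Applying both steps to "MeObkTFCRS": "mEoBKtfcrs", then "msErocBfKt".
(Check on "bpAINTer": → "BPaintER" → "BRPEatin" ✓)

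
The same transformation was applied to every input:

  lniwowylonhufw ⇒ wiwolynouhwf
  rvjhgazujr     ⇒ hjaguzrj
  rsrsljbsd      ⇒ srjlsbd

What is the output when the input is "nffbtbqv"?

Looking at the pairs, the operation is to swap each adjacent pair of characters (1↔2, 3↔4, ...), then delete the first 2 characters.
So "nffbtbqv" becomes "bfbtvq".

bfbtvq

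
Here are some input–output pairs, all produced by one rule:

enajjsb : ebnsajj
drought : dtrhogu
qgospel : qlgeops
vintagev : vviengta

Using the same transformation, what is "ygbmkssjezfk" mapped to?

ykgfbzmekjss

Looking at the pairs, the operation is to take characters alternately from the front and the back (1st, last, 2nd, 2nd-last, ...).
On "ygbmkssjezfk" that produces "ykgfbzmekjss".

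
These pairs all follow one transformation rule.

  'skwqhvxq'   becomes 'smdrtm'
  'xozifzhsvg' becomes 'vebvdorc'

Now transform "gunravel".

Looking at the pairs, the operation is to delete the first 2 characters, then shift every letter 4 places backward in the alphabet (wrapping around).
For "gunravel", step one produces "nravel"; step two turns that into "jnwrah".

jnwrah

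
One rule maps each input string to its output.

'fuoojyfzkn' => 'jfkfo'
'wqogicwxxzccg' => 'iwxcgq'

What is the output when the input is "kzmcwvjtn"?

wjnz

The transformation: move the first 3 characters to the end (rotate left by 3), then keep every other character starting from the second (positions 2nd, 4th, 6th, ...).
On "kzmcwvjtn": the first step gives "cwvjtnkzm", and the second then gives "wjnz".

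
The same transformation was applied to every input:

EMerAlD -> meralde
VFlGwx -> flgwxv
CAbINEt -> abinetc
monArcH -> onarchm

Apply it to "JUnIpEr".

uniperj

In each case the input is transformed by: move the first character to the end, then convert every letter to lowercase.
Starting from "JUnIpEr": after the first operation, "UnIpErJ"; after the second, "uniperj".
(Check on "monArcH": → "onArcHm" → "onarchm" ✓)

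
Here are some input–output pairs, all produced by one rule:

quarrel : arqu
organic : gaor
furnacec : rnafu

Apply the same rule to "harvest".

rvha

Looking at the pairs, the operation is to delete the last 3 characters, then move the first 2 characters to the end (rotate left by 2).
Doing the same to "harvest": "rvha".
(Check on "organic": → "orga" → "gaor" ✓)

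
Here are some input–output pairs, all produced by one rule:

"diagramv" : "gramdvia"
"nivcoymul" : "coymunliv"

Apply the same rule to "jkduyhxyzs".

uyhxyzjskd

Rule — swap the first and last characters, then move the first 3 characters to the end (rotate left by 3).
Working it through for "jkduyhxyzs": intermediate "skduyhxyzj", final "uyhxyzjskd".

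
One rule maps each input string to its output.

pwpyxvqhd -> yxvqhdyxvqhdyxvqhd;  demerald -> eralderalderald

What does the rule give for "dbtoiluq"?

oiluqoiluqoiluq

Each output is the input with this applied: delete the first 3 characters, then write the whole string 3 times in a row.
Working it through for "dbtoiluq": intermediate "oiluq", final "oiluqoiluqoiluq".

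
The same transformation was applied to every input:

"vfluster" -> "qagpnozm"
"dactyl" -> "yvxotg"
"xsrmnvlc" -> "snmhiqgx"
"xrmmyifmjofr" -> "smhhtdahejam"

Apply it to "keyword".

Looking at the pairs, the operation is to shift every letter 5 places backward in the alphabet (wrapping around).
For "keyword" the result is "fztrjmy".

fztrjmy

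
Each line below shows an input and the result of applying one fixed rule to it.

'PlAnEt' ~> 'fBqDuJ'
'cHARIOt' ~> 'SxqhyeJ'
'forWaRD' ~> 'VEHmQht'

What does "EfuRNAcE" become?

uVKhdqSu

Each output is the input with this applied: shift every letter 10 places backward in the alphabet (wrapping around), then flip the case of every letter.
Applying both steps to "EfuRNAcE": "UvkHDQsU", then "uVKhdqSu".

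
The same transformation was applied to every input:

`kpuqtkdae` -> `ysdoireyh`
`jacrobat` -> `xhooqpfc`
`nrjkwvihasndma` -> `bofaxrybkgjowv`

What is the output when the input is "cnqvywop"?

qdbcekjm

What's happening: shift every letter 12 places backward in the alphabet (wrapping around), then take characters alternately from the front and the back (1st, last, 2nd, 2nd-last, ...).
"cnqvywop" → "qbejmkcd" → "qdbcekjm".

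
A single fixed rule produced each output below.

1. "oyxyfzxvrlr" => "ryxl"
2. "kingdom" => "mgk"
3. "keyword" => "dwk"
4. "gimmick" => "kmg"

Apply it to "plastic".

Looking at the pairs, the operation is to swap the first and last characters, then keep one character in every 3, starting at position 1 (positions 1st, 4th, 7th, ...).
Applying that to "plastic" gives "csp".
(Check on "oyxyfzxvrlr": → "ryxyfzxvrlo" → "ryxl" ✓)

csp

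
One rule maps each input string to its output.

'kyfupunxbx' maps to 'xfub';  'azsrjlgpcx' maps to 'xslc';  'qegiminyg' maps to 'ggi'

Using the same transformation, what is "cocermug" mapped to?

gcm

The rule is to move the last character to the front, then keep one character in every 3, starting at position 1 (positions 1st, 4th, 7th, ...).
Applying both steps to "cocermug": "gcocermu", then "gcm".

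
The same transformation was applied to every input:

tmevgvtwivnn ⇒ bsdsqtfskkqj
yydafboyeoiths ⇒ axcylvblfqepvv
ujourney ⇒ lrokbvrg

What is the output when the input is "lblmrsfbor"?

In each case the input is transformed by: move the first 2 characters to the end (rotate left by 2), then shift every letter 3 places backward in the alphabet (wrapping around).
On "lblmrsfbor": the first step gives "lmrsfborlb", and the second then gives "ijopcyloiy".

ijopcyloiy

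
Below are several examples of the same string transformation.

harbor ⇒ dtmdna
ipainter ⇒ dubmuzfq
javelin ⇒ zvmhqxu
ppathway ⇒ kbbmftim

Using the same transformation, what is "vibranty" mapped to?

khundmzf

Looking at the pairs, the operation is to shift every letter 12 places forward in the alphabet (wrapping around), then move the last character to the front.
Starting from "vibranty": after the first operation, "hundmzfk"; after the second, "khundmzf".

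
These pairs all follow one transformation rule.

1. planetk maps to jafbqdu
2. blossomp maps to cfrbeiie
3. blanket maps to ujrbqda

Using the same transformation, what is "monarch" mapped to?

sxcedqh

Rule — shift every letter 10 places backward in the alphabet (wrapping around), then move the last 2 characters to the front (rotate right by 2).
Starting from "monarch": after the first operation, "cedqhsx"; after the second, "sxcedqh".
(Check on "planetk": → "fbqduja" → "jafbqdu" ✓)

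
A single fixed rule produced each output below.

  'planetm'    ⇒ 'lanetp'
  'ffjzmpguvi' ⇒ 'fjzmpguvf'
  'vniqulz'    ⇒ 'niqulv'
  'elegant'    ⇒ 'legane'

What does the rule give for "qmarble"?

Each output is the input with this applied: delete the last character, then move the first character to the end.
Working it through for "qmarble": intermediate "qmarbl", final "marblq".

marblq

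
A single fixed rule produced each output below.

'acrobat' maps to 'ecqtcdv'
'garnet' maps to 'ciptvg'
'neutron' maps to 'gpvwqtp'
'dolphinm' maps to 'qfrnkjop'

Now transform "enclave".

pgnexcg

Looking at the pairs, the operation is to swap each adjacent pair of characters (1↔2, 3↔4, ...), then shift every letter 2 places forward in the alphabet (wrapping around).
Working it through for "enclave": intermediate "nelcvae", final "pgnexcg".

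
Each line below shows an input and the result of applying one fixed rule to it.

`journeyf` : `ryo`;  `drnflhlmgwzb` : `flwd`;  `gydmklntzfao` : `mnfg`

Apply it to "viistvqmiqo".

The rule is to move the first 2 characters to the end (rotate left by 2), then keep one character in every 3, starting at position 2 (positions 2nd, 5th, 8th, ...).
"viistvqmiqo" → "sqqi".

sqqi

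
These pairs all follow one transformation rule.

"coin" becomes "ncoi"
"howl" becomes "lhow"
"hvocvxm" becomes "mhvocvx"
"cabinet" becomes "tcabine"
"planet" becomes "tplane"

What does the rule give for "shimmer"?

Looking at the pairs, the operation is to move the last character to the front.
"shimmer" → "rshimme".

rshimme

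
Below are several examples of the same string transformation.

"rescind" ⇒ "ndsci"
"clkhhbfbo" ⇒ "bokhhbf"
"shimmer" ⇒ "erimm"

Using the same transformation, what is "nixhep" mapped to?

Rule — delete the first 2 characters, then move the last 2 characters to the front (rotate right by 2).
Working it through for "nixhep": intermediate "xhep", final "epxh".
(Check on "clkhhbfbo": → "khhbfbo" → "bokhhbf" ✓)

epxh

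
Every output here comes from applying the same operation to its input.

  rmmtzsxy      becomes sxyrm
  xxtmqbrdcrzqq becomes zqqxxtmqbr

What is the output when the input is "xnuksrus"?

rusxn

Each output is the input with this applied: move the last 3 characters to the front (rotate right by 3), then delete the last 3 characters.
On "xnuksrus": the first step gives "rusxnuks", and the second then gives "rusxn".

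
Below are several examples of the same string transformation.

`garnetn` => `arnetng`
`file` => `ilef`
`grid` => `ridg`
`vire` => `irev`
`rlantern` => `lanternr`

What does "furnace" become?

urnacef

Rule — move the first character to the end.
For "furnace" the result is "urnacef".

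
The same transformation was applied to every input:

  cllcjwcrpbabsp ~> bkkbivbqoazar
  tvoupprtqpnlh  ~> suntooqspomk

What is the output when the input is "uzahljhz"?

What's happening: delete the last character, then shift every letter 1 place backward in the alphabet (wrapping around).
On "uzahljhz": the first step gives "uzahljh", and the second then gives "tyzgkig".

tyzgkig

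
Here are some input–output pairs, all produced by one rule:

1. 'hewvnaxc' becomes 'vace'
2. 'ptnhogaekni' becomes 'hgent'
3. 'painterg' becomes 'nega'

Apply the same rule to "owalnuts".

lusw

Looking at the pairs, the operation is to keep every other character starting from the second (positions 2nd, 4th, 6th, ...), then move the first character to the end.
On "owalnuts" that produces "lusw".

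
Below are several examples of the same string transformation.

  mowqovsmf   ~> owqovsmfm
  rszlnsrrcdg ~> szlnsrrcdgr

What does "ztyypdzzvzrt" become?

What's happening: move the first character to the end.
For "ztyypdzzvzrt" the result is "tyypdzzvzrtz".

tyypdzzvzrtz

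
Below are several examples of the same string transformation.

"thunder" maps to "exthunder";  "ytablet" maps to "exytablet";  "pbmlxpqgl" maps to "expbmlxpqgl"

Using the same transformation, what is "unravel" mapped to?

The rule is to prepend "ex".
Applying that to "unravel" gives "exunravel".

exunravel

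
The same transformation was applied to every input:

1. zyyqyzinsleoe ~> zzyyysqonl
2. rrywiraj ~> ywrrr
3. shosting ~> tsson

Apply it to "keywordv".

In each case the input is transformed by: sort the characters into reverse alphabetical order, then delete the last 3 characters.
Applying both steps to "keywordv": "ywvroked", then "ywvro".

ywvro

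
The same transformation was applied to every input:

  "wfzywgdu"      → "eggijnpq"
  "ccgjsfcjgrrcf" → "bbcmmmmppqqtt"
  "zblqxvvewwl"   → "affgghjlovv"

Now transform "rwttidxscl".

bcddghmnsv

Rule — shift every letter 10 places forward in the alphabet (wrapping around), then sort the characters into alphabetical order.
On "rwttidxscl": the first step gives "bgddsnhcmv", and the second then gives "bcddghmnsv".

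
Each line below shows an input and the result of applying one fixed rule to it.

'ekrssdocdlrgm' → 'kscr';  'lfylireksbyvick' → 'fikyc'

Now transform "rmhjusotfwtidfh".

The pattern: keep one character in every 3, starting at position 2 (positions 2nd, 5th, 8th, ...).
Doing the same to "rmhjusotfwtidfh": "muttf".

muttf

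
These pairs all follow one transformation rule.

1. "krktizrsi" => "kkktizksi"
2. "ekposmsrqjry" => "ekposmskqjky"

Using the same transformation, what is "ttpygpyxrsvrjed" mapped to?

In each case the input is transformed by: replace every "r" with "k".
"ttpygpyxrsvrjed" → "ttpygpyxksvkjed".

ttpygpyxksvkjed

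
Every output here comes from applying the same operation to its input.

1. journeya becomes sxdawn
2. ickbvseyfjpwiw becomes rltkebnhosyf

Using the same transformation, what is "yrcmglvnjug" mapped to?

The rule is to delete the last 2 characters, then shift every letter 9 places forward in the alphabet (wrapping around).
"yrcmglvnjug" → "yrcmglvnj" → "halvpuews".

halvpuews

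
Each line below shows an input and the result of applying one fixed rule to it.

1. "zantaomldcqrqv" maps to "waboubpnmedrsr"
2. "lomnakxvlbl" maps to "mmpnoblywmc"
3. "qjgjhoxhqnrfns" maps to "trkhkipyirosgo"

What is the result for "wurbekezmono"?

In each case the input is transformed by: move the last character to the front, then shift every letter 1 place forward in the alphabet (wrapping around).
On "wurbekezmono": the first step gives "owurbekezmon", and the second then gives "pxvscflfanpo".

pxvscflfanpo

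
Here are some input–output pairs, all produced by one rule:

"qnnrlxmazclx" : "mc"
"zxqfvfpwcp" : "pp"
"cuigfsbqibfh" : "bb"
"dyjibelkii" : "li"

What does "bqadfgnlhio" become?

In each case the input is transformed by: keep one character in every 3, starting at position 1 (positions 1st, 4th, 7th, ...), then delete the first 2 characters.
"bqadfgnlhio" → "bdni" → "ni".

ni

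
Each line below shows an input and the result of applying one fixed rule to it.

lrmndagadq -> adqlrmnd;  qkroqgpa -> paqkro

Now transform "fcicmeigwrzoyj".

Each output is the input with this applied: swap the front and back halves of the string, then delete the first 2 characters.
"fcicmeigwrzoyj" → "gwrzoyjfcicmei" → "rzoyjfcicmei".

rzoyjfcicmei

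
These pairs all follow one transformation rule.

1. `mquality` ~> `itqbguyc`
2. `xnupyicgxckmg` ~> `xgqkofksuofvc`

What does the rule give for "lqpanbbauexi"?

What's happening: shift every letter 8 places forward in the alphabet (wrapping around), then move the first 3 characters to the end (rotate left by 3).
Applying both steps to "lqpanbbauexi": "tyxivjjicmfq", then "ivjjicmfqtyx".

ivjjicmfqtyx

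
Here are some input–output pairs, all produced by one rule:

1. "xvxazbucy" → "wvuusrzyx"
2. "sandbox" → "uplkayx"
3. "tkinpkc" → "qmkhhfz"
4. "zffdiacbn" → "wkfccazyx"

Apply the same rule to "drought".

rqoleda

Each output is the input with this applied: sort the characters into reverse alphabetical order, then shift every letter 3 places backward in the alphabet (wrapping around).
For "drought" the result is "rqoleda".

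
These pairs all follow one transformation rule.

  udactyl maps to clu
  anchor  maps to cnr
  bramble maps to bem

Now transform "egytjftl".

fjty

Looking at the pairs, the operation is to sort the characters into alphabetical order, then keep every other character starting from the second (positions 2nd, 4th, 6th, ...).
Working it through for "egytjftl": intermediate "efgjltty", final "fjty".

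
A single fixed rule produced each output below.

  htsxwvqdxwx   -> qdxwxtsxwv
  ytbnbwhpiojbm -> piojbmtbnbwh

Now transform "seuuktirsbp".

irsbpeuukt

The transformation: delete the first character, then swap the front and back halves of the string.
Working it through for "seuuktirsbp": intermediate "euuktirsbp", final "irsbpeuukt".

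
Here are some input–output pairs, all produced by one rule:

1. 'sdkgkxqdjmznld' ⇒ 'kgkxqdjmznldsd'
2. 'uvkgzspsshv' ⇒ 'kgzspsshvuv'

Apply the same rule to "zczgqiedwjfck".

The pattern: move the first 2 characters to the end (rotate left by 2).
So "zczgqiedwjfck" becomes "zgqiedwjfckzc".

zgqiedwjfckzc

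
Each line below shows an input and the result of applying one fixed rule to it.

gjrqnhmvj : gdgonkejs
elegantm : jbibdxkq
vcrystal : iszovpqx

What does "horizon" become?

kelofwl

The rule is to move the last character to the front, then shift every letter 3 places backward in the alphabet (wrapping around).
Working it through for "horizon": intermediate "nhorizo", final "kelofwl".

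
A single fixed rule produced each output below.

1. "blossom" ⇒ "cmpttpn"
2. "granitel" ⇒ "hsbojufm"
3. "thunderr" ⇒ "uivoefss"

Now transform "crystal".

dsztubm

Looking at the pairs, the operation is to shift every letter 1 place forward in the alphabet (wrapping around).
So "crystal" becomes "dsztubm".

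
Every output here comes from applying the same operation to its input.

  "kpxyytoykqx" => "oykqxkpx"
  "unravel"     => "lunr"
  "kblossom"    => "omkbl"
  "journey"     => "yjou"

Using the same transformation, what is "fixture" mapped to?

efix

What's happening: move the first 3 characters to the end (rotate left by 3), then delete the first 3 characters.
Starting from "fixture": after the first operation, "turefix"; after the second, "efix".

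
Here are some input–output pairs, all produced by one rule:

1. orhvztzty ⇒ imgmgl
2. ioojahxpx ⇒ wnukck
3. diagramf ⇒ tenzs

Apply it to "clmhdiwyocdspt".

uqvjlbpqfcg

What's happening: delete the first 3 characters, then shift every letter 13 places forward in the alphabet (wrapping around) — i.e. ROT13.
Applying both steps to "clmhdiwyocdspt": "hdiwyocdspt", then "uqvjlbpqfcg".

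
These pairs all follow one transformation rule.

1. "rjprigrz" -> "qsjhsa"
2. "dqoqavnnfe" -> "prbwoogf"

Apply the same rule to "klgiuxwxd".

Each output is the input with this applied: delete the first 2 characters, then shift every letter 1 place forward in the alphabet (wrapping around).
On "klgiuxwxd": the first step gives "giuxwxd", and the second then gives "hjvyxye".
(Check on "dqoqavnnfe": → "oqavnnfe" → "prbwoogf" ✓)

hjvyxye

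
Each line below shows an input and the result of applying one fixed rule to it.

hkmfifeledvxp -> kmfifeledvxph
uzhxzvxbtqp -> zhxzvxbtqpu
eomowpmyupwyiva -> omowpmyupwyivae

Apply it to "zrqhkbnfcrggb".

rqhkbnfcrggbz

What's happening: move the first character to the end.
For "zrqhkbnfcrggb" the result is "rqhkbnfcrggbz".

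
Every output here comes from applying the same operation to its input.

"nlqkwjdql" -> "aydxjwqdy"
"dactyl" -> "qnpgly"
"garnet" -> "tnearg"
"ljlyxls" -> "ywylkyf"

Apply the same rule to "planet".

In each case the input is transformed by: shift every letter 13 places forward in the alphabet (wrapping around) — i.e. ROT13.
So "planet" becomes "cynarg".

cynarg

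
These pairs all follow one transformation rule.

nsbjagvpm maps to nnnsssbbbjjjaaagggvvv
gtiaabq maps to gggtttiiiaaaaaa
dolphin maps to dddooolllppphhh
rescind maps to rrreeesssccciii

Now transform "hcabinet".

The rule is to delete the last 2 characters, then repeat every character 3 times.
Applying both steps to "hcabinet": "hcabin", then "hhhcccaaabbbiiinnn".

hhhcccaaabbbiiinnn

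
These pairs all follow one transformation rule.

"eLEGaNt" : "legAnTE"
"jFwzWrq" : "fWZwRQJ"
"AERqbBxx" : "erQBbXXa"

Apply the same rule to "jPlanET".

Rule — move the first character to the end, then flip the case of every letter.
For "jPlanET", step one produces "PlanETj"; step two turns that into "pLANetJ".
(Check on "AERqbBxx": → "ERqbBxxA" → "erQBbXXa" ✓)

pLANetJ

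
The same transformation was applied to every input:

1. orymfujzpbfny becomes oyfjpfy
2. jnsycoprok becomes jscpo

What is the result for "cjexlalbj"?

The transformation: keep every other character starting from the first (positions 1st, 3rd, 5th, ...).
So "cjexlalbj" becomes "cellj".

cellj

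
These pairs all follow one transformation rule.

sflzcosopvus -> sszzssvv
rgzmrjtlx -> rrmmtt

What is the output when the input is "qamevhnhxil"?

qqeennii

Rule — keep one character in every 3, starting at position 1 (positions 1st, 4th, 7th, ...), then double every character.
So "qamevhnhxil" becomes "qqeennii".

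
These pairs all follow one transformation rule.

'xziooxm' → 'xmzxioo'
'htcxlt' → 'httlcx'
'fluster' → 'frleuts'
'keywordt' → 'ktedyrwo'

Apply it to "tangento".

Rule — take characters alternately from the front and the back (1st, last, 2nd, 2nd-last, ...).
Applying that to "tangento" gives "toatnnge".

toatnnge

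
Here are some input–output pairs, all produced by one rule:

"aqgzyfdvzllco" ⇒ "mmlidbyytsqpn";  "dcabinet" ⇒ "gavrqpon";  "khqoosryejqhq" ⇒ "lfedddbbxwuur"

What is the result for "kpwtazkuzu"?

mmjhhgcxxn

The rule is to sort the characters into reverse alphabetical order, then shift every letter 13 places forward in the alphabet (wrapping around) — i.e. ROT13.
Applying both steps to "kpwtazkuzu": "zzwuutpkka", then "mmjhhgcxxn".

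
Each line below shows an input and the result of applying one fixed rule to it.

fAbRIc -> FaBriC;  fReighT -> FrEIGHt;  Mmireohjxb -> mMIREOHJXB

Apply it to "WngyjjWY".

wNGYJJwy

In each case the input is transformed by: flip the case of every letter.
So "WngyjjWY" becomes "wNGYJJwy".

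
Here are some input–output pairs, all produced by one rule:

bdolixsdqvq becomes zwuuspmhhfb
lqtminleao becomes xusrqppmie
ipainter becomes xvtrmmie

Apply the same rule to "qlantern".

Each output is the input with this applied: shift every letter 4 places forward in the alphabet (wrapping around), then sort the characters into reverse alphabetical order.
Working it through for "qlantern": intermediate "uperxivr", final "xvurrpie".

xvurrpie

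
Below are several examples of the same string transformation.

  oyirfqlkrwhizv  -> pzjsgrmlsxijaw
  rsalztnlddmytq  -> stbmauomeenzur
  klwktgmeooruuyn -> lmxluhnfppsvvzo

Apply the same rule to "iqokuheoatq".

What's happening: shift every letter 1 place forward in the alphabet (wrapping around).
Doing the same to "iqokuheoatq": "jrplvifpbur".

jrplvifpbur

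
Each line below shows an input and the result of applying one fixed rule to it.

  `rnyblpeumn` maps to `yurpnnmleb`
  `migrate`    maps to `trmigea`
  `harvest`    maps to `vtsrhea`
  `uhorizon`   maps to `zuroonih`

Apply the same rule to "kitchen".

The rule is to sort the characters into reverse alphabetical order.
For "kitchen" the result is "tnkihec".

tnkihec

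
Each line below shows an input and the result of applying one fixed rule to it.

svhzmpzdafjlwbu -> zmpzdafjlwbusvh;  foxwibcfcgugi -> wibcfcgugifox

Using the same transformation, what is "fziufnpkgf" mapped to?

Each output is the input with this applied: move the first 3 characters to the end (rotate left by 3).
On "fziufnpkgf" that produces "ufnpkgffzi".

ufnpkgffzi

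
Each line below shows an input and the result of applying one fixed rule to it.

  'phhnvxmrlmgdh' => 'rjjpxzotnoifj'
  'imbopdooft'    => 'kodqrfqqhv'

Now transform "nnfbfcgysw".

pphdheiauy

Looking at the pairs, the operation is to shift every letter 2 places forward in the alphabet (wrapping around).
On "nnfbfcgysw" that produces "pphdheiauy".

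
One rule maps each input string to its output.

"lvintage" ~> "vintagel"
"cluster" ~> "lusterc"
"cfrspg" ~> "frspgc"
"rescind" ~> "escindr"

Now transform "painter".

Rule — move the first character to the end.
For "painter" the result is "ainterp".

ainterp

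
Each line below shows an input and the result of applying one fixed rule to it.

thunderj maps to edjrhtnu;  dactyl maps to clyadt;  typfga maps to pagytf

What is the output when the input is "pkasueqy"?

The transformation: swap each adjacent pair of characters (1↔2, 3↔4, ...), then swap the front and back halves of the string.
For "pkasueqy" the result is "euyqkpsa".

euyqkpsa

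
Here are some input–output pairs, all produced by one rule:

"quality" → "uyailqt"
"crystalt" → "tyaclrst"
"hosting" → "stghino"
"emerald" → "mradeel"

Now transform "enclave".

nvaceel

The transformation: sort the characters into alphabetical order, then move the last 2 characters to the front (rotate right by 2).
For "enclave", step one produces "aceelnv"; step two turns that into "nvaceel".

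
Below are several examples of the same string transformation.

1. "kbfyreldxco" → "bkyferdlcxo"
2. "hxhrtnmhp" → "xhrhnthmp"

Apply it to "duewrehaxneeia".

udweerahnxeeai

What's happening: swap each adjacent pair of characters (1↔2, 3↔4, ...).
"duewrehaxneeia" → "udweerahnxeeai".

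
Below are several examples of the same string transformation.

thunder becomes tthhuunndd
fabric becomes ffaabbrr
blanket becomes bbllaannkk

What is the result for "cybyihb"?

Rule — delete the last 2 characters, then double every character.
So "cybyihb" becomes "ccyybbyyii".
(Check on "fabric": → "fabr" → "ffaabbrr" ✓)

ccyybbyyii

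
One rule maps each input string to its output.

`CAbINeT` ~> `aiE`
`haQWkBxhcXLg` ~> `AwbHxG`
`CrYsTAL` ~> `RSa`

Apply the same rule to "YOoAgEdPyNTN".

Rule — flip the case of every letter, then keep every other character starting from the second (positions 2nd, 4th, 6th, ...).
Applying that to "YOoAgEdPyNTN" gives "oaepnn".

oaepnn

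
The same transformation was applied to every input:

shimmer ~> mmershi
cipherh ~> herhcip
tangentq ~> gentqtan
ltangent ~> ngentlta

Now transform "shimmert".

mmertshi

Looking at the pairs, the operation is to move the first 3 characters to the end (rotate left by 3).
"shimmert" → "mmertshi".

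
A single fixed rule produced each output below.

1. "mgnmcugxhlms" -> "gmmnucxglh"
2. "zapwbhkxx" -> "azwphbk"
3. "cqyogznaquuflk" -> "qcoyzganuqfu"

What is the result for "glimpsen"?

lgmisp

The transformation: delete the last 2 characters, then swap each adjacent pair of characters (1↔2, 3↔4, ...).
Doing the same to "glimpsen": "lgmisp".
(Check on "cqyogznaquuflk": → "cqyogznaquuf" → "qcoyzganuqfu" ✓)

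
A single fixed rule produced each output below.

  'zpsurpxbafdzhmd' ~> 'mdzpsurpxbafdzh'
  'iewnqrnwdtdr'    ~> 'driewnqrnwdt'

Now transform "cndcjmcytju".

The pattern: move the last 2 characters to the front (rotate right by 2).
Applying that to "cndcjmcytju" gives "jucndcjmcyt".

jucndcjmcyt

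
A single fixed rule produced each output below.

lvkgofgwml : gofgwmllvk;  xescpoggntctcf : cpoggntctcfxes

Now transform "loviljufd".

iljufdlov

In each case the input is transformed by: move the first 3 characters to the end (rotate left by 3).
Applying that to "loviljufd" gives "iljufdlov".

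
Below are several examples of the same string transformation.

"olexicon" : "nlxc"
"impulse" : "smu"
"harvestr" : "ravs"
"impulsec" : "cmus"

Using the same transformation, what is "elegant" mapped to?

Rule — keep every other character starting from the second (positions 2nd, 4th, 6th, ...), then move the last character to the front.
For "elegant", step one produces "lgn"; step two turns that into "nlg".

nlg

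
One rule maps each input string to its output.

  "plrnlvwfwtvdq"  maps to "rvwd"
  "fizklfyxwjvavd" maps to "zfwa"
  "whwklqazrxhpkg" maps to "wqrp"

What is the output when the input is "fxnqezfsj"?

The transformation: keep one character in every 3, starting at position 3 (positions 3rd, 6th, 9th, ...).
Doing the same to "fxnqezfsj": "nzj".

nzj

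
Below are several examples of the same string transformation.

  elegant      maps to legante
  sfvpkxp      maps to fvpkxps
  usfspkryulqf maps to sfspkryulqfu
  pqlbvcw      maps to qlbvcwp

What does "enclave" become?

nclavee

In each case the input is transformed by: move the first character to the end.
On "enclave" that produces "nclavee".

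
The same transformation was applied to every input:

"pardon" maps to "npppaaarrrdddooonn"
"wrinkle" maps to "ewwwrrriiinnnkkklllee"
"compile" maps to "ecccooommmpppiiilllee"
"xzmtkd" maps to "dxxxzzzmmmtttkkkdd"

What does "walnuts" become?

The transformation: repeat every character 3 times, then move the last character to the front.
Working it through for "walnuts": intermediate "wwwaaalllnnnuuutttsss", final "swwwaaalllnnnuuutttss".
(Check on "pardon": → "pppaaarrrdddooonnn" → "npppaaarrrdddooonn" ✓)

swwwaaalllnnnuuutttss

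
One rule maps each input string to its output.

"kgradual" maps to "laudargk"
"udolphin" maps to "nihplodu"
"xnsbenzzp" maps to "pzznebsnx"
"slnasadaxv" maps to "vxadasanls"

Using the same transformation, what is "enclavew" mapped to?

wevalcne

Rule — reverse the string.
So "enclavew" becomes "wevalcne".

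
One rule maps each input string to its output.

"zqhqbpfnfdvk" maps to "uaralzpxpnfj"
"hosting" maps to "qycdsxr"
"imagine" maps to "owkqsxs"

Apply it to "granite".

The pattern: swap the first and last characters, then shift every letter 10 places forward in the alphabet (wrapping around).
Starting from "granite": after the first operation, "eranitg"; after the second, "obkxsdq".

obkxsdq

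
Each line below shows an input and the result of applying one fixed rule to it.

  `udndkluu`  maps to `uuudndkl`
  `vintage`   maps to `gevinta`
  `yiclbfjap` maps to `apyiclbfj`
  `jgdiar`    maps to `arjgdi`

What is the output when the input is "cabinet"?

etcabin

In each case the input is transformed by: move the last 2 characters to the front (rotate right by 2).
Applying that to "cabinet" gives "etcabin".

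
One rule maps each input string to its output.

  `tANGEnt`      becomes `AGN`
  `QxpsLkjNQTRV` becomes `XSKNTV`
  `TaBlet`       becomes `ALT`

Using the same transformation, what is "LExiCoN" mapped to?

EIO

The pattern: keep every other character starting from the second (positions 2nd, 4th, 6th, ...), then convert every letter to uppercase.
Starting from "LExiCoN": after the first operation, "Eio"; after the second, "EIO".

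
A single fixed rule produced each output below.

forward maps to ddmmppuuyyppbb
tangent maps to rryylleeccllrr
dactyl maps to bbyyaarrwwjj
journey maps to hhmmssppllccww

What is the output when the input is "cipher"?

aaggnnffccpp

The transformation: shift every letter 2 places backward in the alphabet (wrapping around), then double every character.
Applying both steps to "cipher": "agnfcp", then "aaggnnffccpp".
(Check on "dactyl": → "byarwj" → "bbyyaarrwwjj" ✓)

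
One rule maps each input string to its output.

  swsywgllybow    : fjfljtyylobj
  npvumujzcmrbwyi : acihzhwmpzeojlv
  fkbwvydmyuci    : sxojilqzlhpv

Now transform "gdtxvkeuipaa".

tqgkixrhvcnn

Looking at the pairs, the operation is to shift every letter 13 places forward in the alphabet (wrapping around) — i.e. ROT13.
"gdtxvkeuipaa" → "tqgkixrhvcnn".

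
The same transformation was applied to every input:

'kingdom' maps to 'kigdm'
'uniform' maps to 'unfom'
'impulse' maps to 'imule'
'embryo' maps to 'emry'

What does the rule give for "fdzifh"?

Looking at the pairs, the operation is to double every character, then keep one character in every 3, starting at position 1 (positions 1st, 4th, 7th, ...).
On "fdzifh": the first step gives "ffddzziiffhh", and the second then gives "fdif".
(Check on "impulse": → "iimmppuullssee" → "imule" ✓)

fdif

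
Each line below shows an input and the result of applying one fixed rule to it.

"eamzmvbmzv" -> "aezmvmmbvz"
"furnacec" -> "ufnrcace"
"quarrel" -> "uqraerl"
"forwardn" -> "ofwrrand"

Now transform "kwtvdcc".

The pattern: swap each adjacent pair of characters (1↔2, 3↔4, ...).
Doing the same to "kwtvdcc": "wkvtcdc".

wkvtcdc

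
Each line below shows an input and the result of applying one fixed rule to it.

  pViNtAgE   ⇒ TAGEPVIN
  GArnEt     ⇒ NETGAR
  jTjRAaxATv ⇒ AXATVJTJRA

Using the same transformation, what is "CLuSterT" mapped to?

TERTCLUS

What's happening: swap the front and back halves of the string, then convert every letter to uppercase.
For "CLuSterT", step one produces "terTCLuS"; step two turns that into "TERTCLUS".
(Check on "GArnEt": → "nEtGAr" → "NETGAR" ✓)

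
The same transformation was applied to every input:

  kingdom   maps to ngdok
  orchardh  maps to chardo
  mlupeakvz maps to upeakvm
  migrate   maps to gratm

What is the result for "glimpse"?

impsg

Each output is the input with this applied: swap the first and last characters, then delete the first 2 characters.
Working it through for "glimpse": intermediate "elimpsg", final "impsg".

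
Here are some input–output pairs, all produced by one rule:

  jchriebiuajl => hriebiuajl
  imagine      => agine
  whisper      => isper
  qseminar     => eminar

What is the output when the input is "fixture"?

xture

The pattern: delete the first 2 characters.
So "fixture" becomes "xture".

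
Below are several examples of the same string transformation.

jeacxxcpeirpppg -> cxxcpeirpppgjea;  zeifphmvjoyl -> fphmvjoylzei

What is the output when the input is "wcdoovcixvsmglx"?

oovcixvsmglxwcd

In each case the input is transformed by: move the first 3 characters to the end (rotate left by 3).
So "wcdoovcixvsmglx" becomes "oovcixvsmglxwcd".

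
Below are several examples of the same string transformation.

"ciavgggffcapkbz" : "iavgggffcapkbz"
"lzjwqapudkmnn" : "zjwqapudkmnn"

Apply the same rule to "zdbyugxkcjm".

The rule is to delete the first character.
For "zdbyugxkcjm" the result is "dbyugxkcjm".

dbyugxkcjm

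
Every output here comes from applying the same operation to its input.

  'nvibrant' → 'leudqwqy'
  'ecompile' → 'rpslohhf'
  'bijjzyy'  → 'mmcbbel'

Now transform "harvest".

uyhvwkd

The rule is to shift every letter 3 places forward in the alphabet (wrapping around), then move the first 2 characters to the end (rotate left by 2).
Starting from "harvest": after the first operation, "kduyhvw"; after the second, "uyhvwkd".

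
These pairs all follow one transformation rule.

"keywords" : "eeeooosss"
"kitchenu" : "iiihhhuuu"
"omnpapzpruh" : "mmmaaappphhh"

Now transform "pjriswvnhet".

Looking at the pairs, the operation is to keep one character in every 3, starting at position 2 (positions 2nd, 5th, 8th, ...), then repeat every character 3 times.
Starting from "pjriswvnhet": after the first operation, "jsnt"; after the second, "jjjsssnnnttt".

jjjsssnnnttt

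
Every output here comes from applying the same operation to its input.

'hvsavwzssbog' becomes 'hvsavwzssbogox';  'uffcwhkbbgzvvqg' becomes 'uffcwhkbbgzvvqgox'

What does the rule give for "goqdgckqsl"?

Each output is the input with this applied: append "ox".
On "goqdgckqsl" that produces "goqdgckqslox".

goqdgckqslox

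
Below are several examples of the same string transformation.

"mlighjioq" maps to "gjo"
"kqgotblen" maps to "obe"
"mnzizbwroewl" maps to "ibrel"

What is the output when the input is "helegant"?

eat

In each case the input is transformed by: delete the first 3 characters, then keep every other character starting from the first (positions 1st, 3rd, 5th, ...).
For "helegant", step one produces "egant"; step two turns that into "eat".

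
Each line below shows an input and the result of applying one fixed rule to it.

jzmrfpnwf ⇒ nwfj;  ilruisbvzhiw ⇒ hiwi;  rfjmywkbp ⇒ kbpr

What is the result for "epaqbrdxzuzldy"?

ldye

The pattern: move the first character to the end, then keep only the last 4 characters.
So "epaqbrdxzuzldy" becomes "ldye".
(Check on "jzmrfpnwf": → "zmrfpnwfj" → "nwfj" ✓)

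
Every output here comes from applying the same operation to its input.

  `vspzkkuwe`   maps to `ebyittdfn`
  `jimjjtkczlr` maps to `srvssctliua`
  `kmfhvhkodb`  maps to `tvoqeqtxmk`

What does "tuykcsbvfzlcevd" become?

Looking at the pairs, the operation is to shift every letter 9 places forward in the alphabet (wrapping around).
Doing the same to "tuykcsbvfzlcevd": "cdhtlbkeoiulnem".

cdhtlbkeoiulnem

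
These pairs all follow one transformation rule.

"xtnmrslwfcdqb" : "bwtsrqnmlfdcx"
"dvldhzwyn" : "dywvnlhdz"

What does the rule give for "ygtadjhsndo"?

atsonjhgddy

In each case the input is transformed by: sort the characters into reverse alphabetical order, then swap the first and last characters.
For "ygtadjhsndo" the result is "atsonjhgddy".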